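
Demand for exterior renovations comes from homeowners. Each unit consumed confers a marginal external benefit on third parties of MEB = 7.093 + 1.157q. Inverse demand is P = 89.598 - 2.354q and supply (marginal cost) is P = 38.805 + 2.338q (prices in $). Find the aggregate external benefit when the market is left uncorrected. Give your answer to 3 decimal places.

$144.579

Market equilibrium (private): 38.805 + 2.338q = 89.598 - 2.354q → q_m = 10.8254.
Total external benefit = ∫₀^{q_m} (7.093 + 1.157q) dq = 7.093×10.8254 + ½×1.157×10.8254² = 144.5786.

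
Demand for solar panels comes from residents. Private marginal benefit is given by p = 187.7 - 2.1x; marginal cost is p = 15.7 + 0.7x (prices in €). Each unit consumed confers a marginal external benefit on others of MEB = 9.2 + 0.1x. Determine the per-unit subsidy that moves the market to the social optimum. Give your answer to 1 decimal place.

subsidy = €15.9 per unit

Social marginal benefit = demand + MEB = 196.9 - 2.0x.
Set SMB = MC: 196.9 - 2.0x = 15.7 + 0.7x → x* = 67.1111.
The Pigouvian subsidy equals MEB at x*: 9.2 + 0.1×67.1111 = 15.9111.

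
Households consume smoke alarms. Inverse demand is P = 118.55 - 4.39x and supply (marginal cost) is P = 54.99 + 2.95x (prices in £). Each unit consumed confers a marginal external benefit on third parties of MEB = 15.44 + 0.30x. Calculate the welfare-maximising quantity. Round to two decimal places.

x* = 11.22

Social marginal benefit = demand + MEB = 133.99 - 4.09x.
Set SMB = MC: 133.99 - 4.09x = 54.99 + 2.95x → x* = 11.2216.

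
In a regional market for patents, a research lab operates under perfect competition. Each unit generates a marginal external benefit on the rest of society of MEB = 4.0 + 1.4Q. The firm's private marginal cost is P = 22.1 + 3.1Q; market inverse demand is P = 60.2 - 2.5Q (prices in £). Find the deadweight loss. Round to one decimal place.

Market equilibrium (private): 22.1 + 3.1Q = 60.2 - 2.5Q → Q_m = 6.8036.
Social marginal cost = private MC − MEB = 18.1 + 1.7Q.
Set SMC = demand: 18.1 + 1.7Q = 60.2 - 2.5Q → Q* = 10.0238.
The welfare-loss triangle has base |Q_m − Q*| and height MEB(Q_m) (the vertical gap between SMC and demand is zero at Q* and MEB at Q_m).
DWL = ½ × 3.2202 × 13.5250 = 21.7766.

DWL = £21.8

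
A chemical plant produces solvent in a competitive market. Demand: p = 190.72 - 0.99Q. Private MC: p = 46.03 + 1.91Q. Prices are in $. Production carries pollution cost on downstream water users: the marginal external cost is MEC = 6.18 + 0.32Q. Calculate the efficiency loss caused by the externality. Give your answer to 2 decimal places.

Market equilibrium (private): 46.03 + 1.91Q = 190.72 - 0.99Q → Q_m = 49.8931.
Social marginal cost = private MC + MEC = 52.21 + 2.23Q.
Set SMC = demand: 52.21 + 2.23Q = 190.72 - 0.99Q → Q* = 43.0155.
Height of the DWL triangle at Q_m is SMC(Q_m) − demand(Q_m) = MEC(Q_m) = 22.1458.
DWL = ½ × 6.8776 × 22.1458 = 76.1550.

DWL = $76.15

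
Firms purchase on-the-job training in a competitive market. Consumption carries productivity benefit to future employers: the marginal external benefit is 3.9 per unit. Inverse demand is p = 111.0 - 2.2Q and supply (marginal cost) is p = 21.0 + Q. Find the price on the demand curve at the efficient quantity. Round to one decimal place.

P = 46.4

Social marginal benefit = demand + MEB = 114.9 - 2.2Q.
Set SMB = MC: 114.9 - 2.2Q = 21.0 + Q → Q* = 29.3438.
Consumer price on the demand curve at Q*: 111.0 − 2.2×29.3438 = 46.4436.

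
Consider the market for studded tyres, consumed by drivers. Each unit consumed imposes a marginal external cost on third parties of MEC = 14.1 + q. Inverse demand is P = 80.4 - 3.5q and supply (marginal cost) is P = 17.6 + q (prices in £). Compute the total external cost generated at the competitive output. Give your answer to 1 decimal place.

£294.2

Market equilibrium (private): 17.6 + q = 80.4 - 3.5q → q_m = 13.9556.
Total external cost = ∫₀^{q_m} (14.1 + 1.0q) dq = 14.1×13.9556 + ½×1.0×13.9556² = 294.1533.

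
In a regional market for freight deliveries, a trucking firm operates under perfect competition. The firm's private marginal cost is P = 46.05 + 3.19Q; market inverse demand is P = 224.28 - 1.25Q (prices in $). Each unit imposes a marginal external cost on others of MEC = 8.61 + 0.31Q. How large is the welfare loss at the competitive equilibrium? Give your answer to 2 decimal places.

DWL = $46.66

Market equilibrium (private): 46.05 + 3.19Q = 224.28 - 1.25Q → Q_m = 40.1419.
Social marginal cost = private MC + MEC = 54.66 + 3.50Q.
Set SMC = demand: 54.66 + 3.50Q = 224.28 - 1.25Q → Q* = 35.7095.
Between Q* and Q_m the wedge SMC − demand runs linearly from 0 to MEC(Q_m), so the loss is a triangle.
DWL = ½ × 4.4324 × 21.0540 = 46.6599.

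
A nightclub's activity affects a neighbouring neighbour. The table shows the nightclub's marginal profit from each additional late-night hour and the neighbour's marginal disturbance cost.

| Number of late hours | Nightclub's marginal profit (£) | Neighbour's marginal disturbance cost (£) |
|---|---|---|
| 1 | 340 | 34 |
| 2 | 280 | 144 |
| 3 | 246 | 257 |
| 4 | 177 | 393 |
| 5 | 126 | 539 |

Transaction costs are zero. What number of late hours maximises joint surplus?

Bargaining reaches the level where marginal profit last exceeds marginal disturbance cost.
That holds through level 2 (280 ≥ 144) but not at 3 (246 < 257).

2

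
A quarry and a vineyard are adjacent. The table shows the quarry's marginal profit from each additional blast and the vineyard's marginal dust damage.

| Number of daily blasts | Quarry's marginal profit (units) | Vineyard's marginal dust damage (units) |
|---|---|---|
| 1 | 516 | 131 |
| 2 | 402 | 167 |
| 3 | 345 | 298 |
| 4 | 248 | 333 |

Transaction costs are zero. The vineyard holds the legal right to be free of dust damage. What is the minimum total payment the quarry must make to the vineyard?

596

Efficient level: marginal profit ≥ marginal dust damage through level 3, so k* = 3.
With the vineyard holding the right, the quarry must at least compensate total damage at k*: 131 + 167 + 298 = 596.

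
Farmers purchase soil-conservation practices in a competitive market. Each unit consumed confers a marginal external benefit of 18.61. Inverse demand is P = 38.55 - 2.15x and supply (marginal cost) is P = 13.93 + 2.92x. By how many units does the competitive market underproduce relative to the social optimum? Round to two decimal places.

3.67 units

Market equilibrium (private): 13.93 + 2.92x = 38.55 - 2.15x → x_m = 4.8560.
Social marginal benefit = demand + MEB = 57.16 - 2.15x.
Set SMB = MC: 57.16 - 2.15x = 13.93 + 2.92x → x* = 8.5266.
Gap = |4.8560 − 8.5266| = 3.6706.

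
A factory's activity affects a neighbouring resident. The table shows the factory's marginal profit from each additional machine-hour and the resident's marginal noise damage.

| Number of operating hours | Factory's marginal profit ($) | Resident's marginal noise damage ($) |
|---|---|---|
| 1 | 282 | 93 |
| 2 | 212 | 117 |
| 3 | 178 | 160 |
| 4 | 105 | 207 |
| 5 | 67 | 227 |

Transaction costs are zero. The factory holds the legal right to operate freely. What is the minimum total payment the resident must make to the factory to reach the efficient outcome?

Left alone the factory would choose level 5 (marginal profit stays positive).
Efficient level: k* = 3 (marginal profit ≥ marginal noise damage through 3).
The resident must at least cover the factory's forgone profit from cutting 5→3: 105 + 67 = 172.

$172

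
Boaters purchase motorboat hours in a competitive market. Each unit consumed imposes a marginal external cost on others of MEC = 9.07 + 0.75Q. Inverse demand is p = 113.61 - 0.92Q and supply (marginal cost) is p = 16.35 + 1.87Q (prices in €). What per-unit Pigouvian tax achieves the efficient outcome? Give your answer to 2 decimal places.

Social marginal benefit = demand − MEC = 104.54 - 1.67Q.
Set SMB = MC: 104.54 - 1.67Q = 16.35 + 1.87Q → Q* = 24.9124.
The Pigouvian tax equals MEC at Q*: 9.07 + 0.75×24.9124 = 27.7543.

tax = €27.75 per unit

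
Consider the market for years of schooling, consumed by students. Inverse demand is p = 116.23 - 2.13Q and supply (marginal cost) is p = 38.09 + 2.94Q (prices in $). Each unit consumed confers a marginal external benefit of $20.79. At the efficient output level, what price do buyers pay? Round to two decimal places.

Social marginal benefit = demand + MEB = 137.02 - 2.13Q.
Set SMB = MC: 137.02 - 2.13Q = 38.09 + 2.94Q → Q* = 19.5128.
Consumer price on the demand curve at Q*: 116.23 − 2.13×19.5128 = 74.6677.

P = $74.67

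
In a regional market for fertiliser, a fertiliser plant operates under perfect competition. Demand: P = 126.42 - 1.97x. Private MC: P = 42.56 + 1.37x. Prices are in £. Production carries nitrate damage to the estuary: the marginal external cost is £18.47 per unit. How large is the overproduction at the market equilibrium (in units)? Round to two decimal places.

5.53 units

Market equilibrium (private): 42.56 + 1.37x = 126.42 - 1.97x → x_m = 25.1078.
Social marginal cost = private MC + MEC = 61.03 + 1.37x.
Set SMC = demand: 61.03 + 1.37x = 126.42 - 1.97x → x* = 19.5778.
Gap = |25.1078 − 19.5778| = 5.5300.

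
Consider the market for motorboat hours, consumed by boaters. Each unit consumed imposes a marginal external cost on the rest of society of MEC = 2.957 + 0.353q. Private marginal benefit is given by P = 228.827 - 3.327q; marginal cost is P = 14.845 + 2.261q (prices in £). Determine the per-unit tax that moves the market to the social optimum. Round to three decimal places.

Social marginal benefit = demand − MEC = 225.870 - 3.680q.
Set SMB = MC: 225.870 - 3.680q = 14.845 + 2.261q → q* = 35.5201.
The Pigouvian tax equals MEC at q*: 2.957 + 0.353×35.5201 = 15.4956.

tax = £15.496 per unit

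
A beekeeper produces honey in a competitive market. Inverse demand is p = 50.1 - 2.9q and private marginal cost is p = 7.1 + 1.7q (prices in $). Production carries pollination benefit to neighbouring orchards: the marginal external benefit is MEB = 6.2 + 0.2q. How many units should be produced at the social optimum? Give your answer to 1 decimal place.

q* = 11.2

Social marginal cost = private MC − MEB = 0.9 + 1.5q.
Set SMC = demand: 0.9 + 1.5q = 50.1 - 2.9q → q* = 11.1818.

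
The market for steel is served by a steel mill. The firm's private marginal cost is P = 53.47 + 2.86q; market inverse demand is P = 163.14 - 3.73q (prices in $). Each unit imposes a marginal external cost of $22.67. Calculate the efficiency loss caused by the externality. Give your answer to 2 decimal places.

Market equilibrium (private): 53.47 + 2.86q = 163.14 - 3.73q → q_m = 16.6419.
Social marginal cost = private MC + MEC = 76.14 + 2.86q.
Set SMC = demand: 76.14 + 2.86q = 163.14 - 3.73q → q* = 13.2018.
Height of the DWL triangle at q_m is SMC(q_m) − demand(q_m) = MEC(q_m) = 22.6700.
DWL = ½ × 3.4401 × 22.6700 = 38.9935.

DWL = $38.99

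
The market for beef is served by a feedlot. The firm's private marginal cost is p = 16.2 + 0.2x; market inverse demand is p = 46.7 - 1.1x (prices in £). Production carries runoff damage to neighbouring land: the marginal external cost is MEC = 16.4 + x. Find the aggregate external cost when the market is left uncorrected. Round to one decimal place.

Market equilibrium (private): 16.2 + 0.2x = 46.7 - 1.1x → x_m = 23.4615.
Total external cost = ∫₀^{x_m} (16.4 + 1.0x) dx = 16.4×23.4615 + ½×1.0×23.4615² = 659.9896.

£660.0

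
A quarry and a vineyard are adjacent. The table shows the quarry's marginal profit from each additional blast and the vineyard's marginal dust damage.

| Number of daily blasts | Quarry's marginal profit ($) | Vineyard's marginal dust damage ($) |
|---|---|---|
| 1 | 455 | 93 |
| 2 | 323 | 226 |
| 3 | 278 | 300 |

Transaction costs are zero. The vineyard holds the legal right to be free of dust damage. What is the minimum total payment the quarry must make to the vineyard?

Efficient level: marginal profit ≥ marginal dust damage through level 2, so k* = 2.
With the vineyard holding the right, the quarry must at least compensate total damage at k*: 93 + 226 = 319.

$319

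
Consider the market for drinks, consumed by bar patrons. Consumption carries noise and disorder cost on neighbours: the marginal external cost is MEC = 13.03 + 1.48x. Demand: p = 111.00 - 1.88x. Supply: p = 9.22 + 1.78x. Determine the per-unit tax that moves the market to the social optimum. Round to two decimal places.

Social marginal benefit = demand − MEC = 97.97 - 3.36x.
Set SMB = MC: 97.97 - 3.36x = 9.22 + 1.78x → x* = 17.2665.
The Pigouvian tax equals MEC at x*: 13.03 + 1.48×17.2665 = 38.5844.

tax = 38.58 per unit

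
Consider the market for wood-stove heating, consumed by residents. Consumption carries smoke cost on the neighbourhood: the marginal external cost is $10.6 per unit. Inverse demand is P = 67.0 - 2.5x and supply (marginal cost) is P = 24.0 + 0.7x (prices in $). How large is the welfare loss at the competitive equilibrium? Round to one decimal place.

DWL = $17.6

Market equilibrium (private): 24.0 + 0.7x = 67.0 - 2.5x → x_m = 13.4375.
Social marginal benefit = demand − MEC = 56.4 - 2.5x.
Set SMB = MC: 56.4 - 2.5x = 24.0 + 0.7x → x* = 10.1250.
Between x* and x_m the wedge MC − SMB runs linearly from 0 to MEC(x_m), so the loss is a triangle.
DWL = ½ × 3.3125 × 10.6000 = 17.5563.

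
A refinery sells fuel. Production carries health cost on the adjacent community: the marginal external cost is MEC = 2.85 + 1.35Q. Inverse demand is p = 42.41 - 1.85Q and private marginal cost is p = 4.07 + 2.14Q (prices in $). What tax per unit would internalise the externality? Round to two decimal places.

tax = $11.82 per unit

Social marginal cost = private MC + MEC = 6.92 + 3.49Q.
Set SMC = demand: 6.92 + 3.49Q = 42.41 - 1.85Q → Q* = 6.6461.
The Pigouvian tax equals MEC at Q*: 2.85 + 1.35×6.6461 = 11.8222.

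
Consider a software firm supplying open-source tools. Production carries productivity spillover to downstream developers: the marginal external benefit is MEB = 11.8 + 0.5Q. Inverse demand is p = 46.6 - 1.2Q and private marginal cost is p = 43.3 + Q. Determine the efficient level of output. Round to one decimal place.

Q* = 8.9

Social marginal cost = private MC − MEB = 31.5 + 0.5Q.
Set SMC = demand: 31.5 + 0.5Q = 46.6 - 1.2Q → Q* = 8.8824.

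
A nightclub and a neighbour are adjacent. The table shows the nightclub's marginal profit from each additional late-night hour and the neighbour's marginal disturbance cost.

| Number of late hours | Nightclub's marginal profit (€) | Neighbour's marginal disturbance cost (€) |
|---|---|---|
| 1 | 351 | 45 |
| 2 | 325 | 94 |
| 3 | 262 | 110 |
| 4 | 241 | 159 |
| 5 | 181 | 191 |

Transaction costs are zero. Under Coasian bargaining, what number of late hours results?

4

Bargaining reaches the level where marginal profit last exceeds marginal disturbance cost.
That holds through level 4 (241 ≥ 159) but not at 5 (181 < 191).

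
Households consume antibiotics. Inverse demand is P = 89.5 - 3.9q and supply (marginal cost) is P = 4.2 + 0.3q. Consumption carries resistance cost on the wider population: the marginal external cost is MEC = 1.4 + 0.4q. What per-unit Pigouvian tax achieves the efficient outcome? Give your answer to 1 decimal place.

Social marginal benefit = demand − MEC = 88.1 - 4.3q.
Set SMB = MC: 88.1 - 4.3q = 4.2 + 0.3q → q* = 18.2391.
The Pigouvian tax equals MEC at q*: 1.4 + 0.4×18.2391 = 8.6956.

tax = 8.7 per unit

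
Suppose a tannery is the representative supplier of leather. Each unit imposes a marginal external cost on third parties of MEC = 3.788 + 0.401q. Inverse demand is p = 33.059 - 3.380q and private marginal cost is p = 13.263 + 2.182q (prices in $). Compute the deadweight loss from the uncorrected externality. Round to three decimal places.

Market equilibrium (private): 13.263 + 2.182q = 33.059 - 3.380q → q_m = 3.5592.
Social marginal cost = private MC + MEC = 17.051 + 2.583q.
Set SMC = demand: 17.051 + 2.583q = 33.059 - 3.380q → q* = 2.6846.
Height of the DWL triangle at q_m is SMC(q_m) − demand(q_m) = MEC(q_m) = 5.2152.
DWL = ½ × 0.8746 × 5.2152 = 2.2806.

DWL = $2.281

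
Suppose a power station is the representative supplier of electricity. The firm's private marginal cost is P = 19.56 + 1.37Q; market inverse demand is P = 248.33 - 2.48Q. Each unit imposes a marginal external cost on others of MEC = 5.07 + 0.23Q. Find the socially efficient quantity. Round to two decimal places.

Social marginal cost = private MC + MEC = 24.63 + 1.60Q.
Set SMC = demand: 24.63 + 1.60Q = 248.33 - 2.48Q → Q* = 54.8284.

Q* = 54.83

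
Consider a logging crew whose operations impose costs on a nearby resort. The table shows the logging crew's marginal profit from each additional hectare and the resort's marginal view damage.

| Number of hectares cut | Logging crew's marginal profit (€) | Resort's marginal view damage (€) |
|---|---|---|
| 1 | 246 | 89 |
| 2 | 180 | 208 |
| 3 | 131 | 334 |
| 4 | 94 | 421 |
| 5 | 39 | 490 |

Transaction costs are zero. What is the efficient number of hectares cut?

1

Bargaining reaches the level where marginal profit last exceeds marginal view damage.
That holds through level 1 (246 ≥ 89) but not at 2 (180 < 208).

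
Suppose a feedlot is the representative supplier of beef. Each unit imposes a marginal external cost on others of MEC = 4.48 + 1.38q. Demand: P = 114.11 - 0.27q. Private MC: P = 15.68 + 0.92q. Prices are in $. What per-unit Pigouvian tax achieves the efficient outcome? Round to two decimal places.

Social marginal cost = private MC + MEC = 20.16 + 2.30q.
Set SMC = demand: 20.16 + 2.30q = 114.11 - 0.27q → q* = 36.5564.
The Pigouvian tax equals MEC at q*: 4.48 + 1.38×36.5564 = 54.9278.

tax = $54.93 per unit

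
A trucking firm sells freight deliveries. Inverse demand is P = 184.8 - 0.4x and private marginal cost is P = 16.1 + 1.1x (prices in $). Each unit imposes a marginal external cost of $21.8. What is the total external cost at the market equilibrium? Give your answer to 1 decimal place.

$2451.8

Market equilibrium (private): 16.1 + 1.1x = 184.8 - 0.4x → x_m = 112.4667.
Total external cost = MEC × x_m = 21.8 × 112.4667 = 2451.7741.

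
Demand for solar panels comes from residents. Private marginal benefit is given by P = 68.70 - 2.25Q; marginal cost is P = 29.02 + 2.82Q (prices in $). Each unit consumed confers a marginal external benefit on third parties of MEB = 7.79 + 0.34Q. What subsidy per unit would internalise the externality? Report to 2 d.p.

subsidy = $11.20 per unit

Social marginal benefit = demand + MEB = 76.49 - 1.91Q.
Set SMB = MC: 76.49 - 1.91Q = 29.02 + 2.82Q → Q* = 10.0359.
The Pigouvian subsidy equals MEB at Q*: 7.79 + 0.34×10.0359 = 11.2022.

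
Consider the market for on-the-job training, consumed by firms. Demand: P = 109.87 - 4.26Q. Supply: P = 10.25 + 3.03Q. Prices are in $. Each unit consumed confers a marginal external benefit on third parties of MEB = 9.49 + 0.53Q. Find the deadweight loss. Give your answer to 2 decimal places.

Market equilibrium (private): 10.25 + 3.03Q = 109.87 - 4.26Q → Q_m = 13.6653.
Social marginal benefit = demand + MEB = 119.36 - 3.73Q.
Set SMB = MC: 119.36 - 3.73Q = 10.25 + 3.03Q → Q* = 16.1405.
The loss is the area between SMB and MC from Q* to Q_m; with linear curves that's a triangle of height MEB(Q_m).
DWL = ½ × 2.4752 × 16.7326 = 20.7083.

DWL = $20.71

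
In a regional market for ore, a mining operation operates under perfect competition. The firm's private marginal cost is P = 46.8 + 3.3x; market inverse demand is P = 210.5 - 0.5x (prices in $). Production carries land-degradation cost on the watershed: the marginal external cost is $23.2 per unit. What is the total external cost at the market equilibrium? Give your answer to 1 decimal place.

Market equilibrium (private): 46.8 + 3.3x = 210.5 - 0.5x → x_m = 43.0789.
Total external cost = MEC × x_m = 23.2 × 43.0789 = 999.4305.

$999.4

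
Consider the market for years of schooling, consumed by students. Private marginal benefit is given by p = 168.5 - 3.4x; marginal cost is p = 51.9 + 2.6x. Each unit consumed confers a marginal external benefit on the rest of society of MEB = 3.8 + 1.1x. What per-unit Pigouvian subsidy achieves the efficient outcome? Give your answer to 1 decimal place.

Social marginal benefit = demand + MEB = 172.3 - 2.3x.
Set SMB = MC: 172.3 - 2.3x = 51.9 + 2.6x → x* = 24.5714.
The Pigouvian subsidy equals MEB at x*: 3.8 + 1.1×24.5714 = 30.8285.

subsidy = 30.8 per unit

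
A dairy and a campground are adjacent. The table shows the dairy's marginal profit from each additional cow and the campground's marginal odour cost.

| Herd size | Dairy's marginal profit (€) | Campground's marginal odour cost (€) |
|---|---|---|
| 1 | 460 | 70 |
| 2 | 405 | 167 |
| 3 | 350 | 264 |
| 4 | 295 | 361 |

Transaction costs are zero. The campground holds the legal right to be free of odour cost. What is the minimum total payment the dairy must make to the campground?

€501

Efficient level: marginal profit ≥ marginal odour cost through level 3, so k* = 3.
With the campground holding the right, the dairy must at least compensate total damage at k*: 70 + 167 + 264 = 501.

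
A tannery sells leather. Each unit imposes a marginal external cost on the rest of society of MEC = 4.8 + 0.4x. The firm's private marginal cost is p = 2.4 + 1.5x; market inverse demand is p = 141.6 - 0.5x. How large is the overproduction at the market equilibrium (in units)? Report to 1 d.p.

Market equilibrium (private): 2.4 + 1.5x = 141.6 - 0.5x → x_m = 69.6000.
Social marginal cost = private MC + MEC = 7.2 + 1.9x.
Set SMC = demand: 7.2 + 1.9x = 141.6 - 0.5x → x* = 56.0000.
Gap = |69.6000 − 56.0000| = 13.6000.

13.6 units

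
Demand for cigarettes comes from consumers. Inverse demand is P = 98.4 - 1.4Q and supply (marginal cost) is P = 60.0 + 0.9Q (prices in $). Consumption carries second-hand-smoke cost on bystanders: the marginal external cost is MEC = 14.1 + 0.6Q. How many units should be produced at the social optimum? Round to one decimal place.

Social marginal benefit = demand − MEC = 84.3 - 2.0Q.
Set SMB = MC: 84.3 - 2.0Q = 60.0 + 0.9Q → Q* = 8.3793.

Q* = 8.4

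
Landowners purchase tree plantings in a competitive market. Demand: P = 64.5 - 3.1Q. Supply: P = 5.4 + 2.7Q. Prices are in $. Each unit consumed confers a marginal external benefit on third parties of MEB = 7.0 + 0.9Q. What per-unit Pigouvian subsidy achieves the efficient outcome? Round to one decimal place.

Social marginal benefit = demand + MEB = 71.5 - 2.2Q.
Set SMB = MC: 71.5 - 2.2Q = 5.4 + 2.7Q → Q* = 13.4898.
The Pigouvian subsidy equals MEB at Q*: 7.0 + 0.9×13.4898 = 19.1408.

subsidy = $19.1 per unit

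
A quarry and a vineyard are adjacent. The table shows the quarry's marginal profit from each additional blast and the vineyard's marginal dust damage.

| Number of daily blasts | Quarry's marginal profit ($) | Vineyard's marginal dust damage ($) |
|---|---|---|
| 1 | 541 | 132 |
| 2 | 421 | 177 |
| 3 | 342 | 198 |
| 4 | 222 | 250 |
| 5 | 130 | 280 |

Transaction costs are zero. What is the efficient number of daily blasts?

Bargaining reaches the level where marginal profit last exceeds marginal dust damage.
That holds through level 3 (342 ≥ 198) but not at 4 (222 < 250).

3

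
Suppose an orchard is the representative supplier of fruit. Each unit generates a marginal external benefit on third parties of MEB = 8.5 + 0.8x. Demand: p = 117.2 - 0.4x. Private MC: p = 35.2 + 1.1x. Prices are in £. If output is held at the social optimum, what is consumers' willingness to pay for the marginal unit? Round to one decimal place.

P = £65.5

Social marginal cost = private MC − MEB = 26.7 + 0.3x.
Set SMC = demand: 26.7 + 0.3x = 117.2 - 0.4x → x* = 129.2857.
Consumer price on the demand curve at x*: 117.2 − 0.4×129.2857 = 65.4857.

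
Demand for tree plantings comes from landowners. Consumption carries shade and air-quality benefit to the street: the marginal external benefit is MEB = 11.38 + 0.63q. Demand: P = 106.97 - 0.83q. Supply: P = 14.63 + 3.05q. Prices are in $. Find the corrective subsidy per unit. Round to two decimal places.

Social marginal benefit = demand + MEB = 118.35 - 0.20q.
Set SMB = MC: 118.35 - 0.20q = 14.63 + 3.05q → q* = 31.9138.
The Pigouvian subsidy equals MEB at q*: 11.38 + 0.63×31.9138 = 31.4857.

subsidy = $31.49 per unit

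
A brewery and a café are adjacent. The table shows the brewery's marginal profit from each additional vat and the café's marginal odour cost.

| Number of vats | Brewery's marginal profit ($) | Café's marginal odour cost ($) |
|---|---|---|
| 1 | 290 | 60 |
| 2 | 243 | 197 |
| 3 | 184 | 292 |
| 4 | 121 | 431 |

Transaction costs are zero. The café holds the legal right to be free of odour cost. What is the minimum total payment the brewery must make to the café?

$257

Efficient level: marginal profit ≥ marginal odour cost through level 2, so k* = 2.
With the café holding the right, the brewery must at least compensate total damage at k*: 60 + 197 = 257.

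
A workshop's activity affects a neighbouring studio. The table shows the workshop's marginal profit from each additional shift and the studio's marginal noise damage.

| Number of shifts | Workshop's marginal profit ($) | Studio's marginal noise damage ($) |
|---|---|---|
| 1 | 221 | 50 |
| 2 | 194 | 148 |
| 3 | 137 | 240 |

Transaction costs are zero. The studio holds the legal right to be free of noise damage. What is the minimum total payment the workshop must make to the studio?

Efficient level: marginal profit ≥ marginal noise damage through level 2, so k* = 2.
With the studio holding the right, the workshop must at least compensate total damage at k*: 50 + 148 = 198.

$198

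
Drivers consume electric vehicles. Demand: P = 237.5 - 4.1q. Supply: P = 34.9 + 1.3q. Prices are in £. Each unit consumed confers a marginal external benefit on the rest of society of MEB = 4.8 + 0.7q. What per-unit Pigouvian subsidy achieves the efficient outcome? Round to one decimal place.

Social marginal benefit = demand + MEB = 242.3 - 3.4q.
Set SMB = MC: 242.3 - 3.4q = 34.9 + 1.3q → q* = 44.1277.
The Pigouvian subsidy equals MEB at q*: 4.8 + 0.7×44.1277 = 35.6894.

subsidy = £35.7 per unit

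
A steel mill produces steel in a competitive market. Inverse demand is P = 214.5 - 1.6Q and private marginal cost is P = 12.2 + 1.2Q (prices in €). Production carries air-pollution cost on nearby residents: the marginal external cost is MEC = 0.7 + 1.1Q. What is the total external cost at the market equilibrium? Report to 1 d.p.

Market equilibrium (private): 12.2 + 1.2Q = 214.5 - 1.6Q → Q_m = 72.2500.
Total external cost = ∫₀^{Q_m} (0.7 + 1.1Q) dQ = 0.7×72.2500 + ½×1.1×72.2500² = 2921.6094.

€2921.6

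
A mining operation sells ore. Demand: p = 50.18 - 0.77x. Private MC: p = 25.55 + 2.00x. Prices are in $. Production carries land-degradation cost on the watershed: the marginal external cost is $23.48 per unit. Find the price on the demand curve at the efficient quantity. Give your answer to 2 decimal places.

P = $49.86

Social marginal cost = private MC + MEC = 49.03 + 2.00x.
Set SMC = demand: 49.03 + 2.00x = 50.18 - 0.77x → x* = 0.4152.
Consumer price on the demand curve at x*: 50.18 − 0.77×0.4152 = 49.8603.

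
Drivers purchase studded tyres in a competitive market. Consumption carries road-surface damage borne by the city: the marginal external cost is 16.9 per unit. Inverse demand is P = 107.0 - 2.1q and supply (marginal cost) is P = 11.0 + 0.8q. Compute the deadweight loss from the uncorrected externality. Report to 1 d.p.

DWL = 49.2

Market equilibrium (private): 11.0 + 0.8q = 107.0 - 2.1q → q_m = 33.1034.
Social marginal benefit = demand − MEC = 90.1 - 2.1q.
Set SMB = MC: 90.1 - 2.1q = 11.0 + 0.8q → q* = 27.2759.
The welfare-loss triangle has base |q_m − q*| and height MEC(q_m) (the vertical gap between SMB and MC is zero at q* and MEC at q_m).
DWL = ½ × 5.8275 × 16.9000 = 49.2424.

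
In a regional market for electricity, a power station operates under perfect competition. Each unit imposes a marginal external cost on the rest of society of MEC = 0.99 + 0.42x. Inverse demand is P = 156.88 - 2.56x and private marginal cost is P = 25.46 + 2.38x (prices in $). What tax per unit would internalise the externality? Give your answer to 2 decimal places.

Social marginal cost = private MC + MEC = 26.45 + 2.80x.
Set SMC = demand: 26.45 + 2.80x = 156.88 - 2.56x → x* = 24.3340.
The Pigouvian tax equals MEC at x*: 0.99 + 0.42×24.3340 = 11.2103.

tax = $11.21 per unit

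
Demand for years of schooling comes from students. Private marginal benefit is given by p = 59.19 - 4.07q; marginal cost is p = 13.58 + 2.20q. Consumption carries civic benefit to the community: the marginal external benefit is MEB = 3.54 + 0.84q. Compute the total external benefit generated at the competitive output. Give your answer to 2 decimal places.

47.98

Market equilibrium (private): 13.58 + 2.20q = 59.19 - 4.07q → q_m = 7.2743.
Total external benefit = ∫₀^{q_m} (3.54 + 0.84q) dq = 3.54×7.2743 + ½×0.84×7.2743² = 47.9755.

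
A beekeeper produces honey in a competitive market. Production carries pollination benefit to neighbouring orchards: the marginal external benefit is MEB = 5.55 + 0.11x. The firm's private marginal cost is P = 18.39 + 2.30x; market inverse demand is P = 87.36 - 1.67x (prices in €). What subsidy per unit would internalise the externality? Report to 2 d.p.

Social marginal cost = private MC − MEB = 12.84 + 2.19x.
Set SMC = demand: 12.84 + 2.19x = 87.36 - 1.67x → x* = 19.3057.
The Pigouvian subsidy equals MEB at x*: 5.55 + 0.11×19.3057 = 7.6736.

subsidy = €7.67 per unit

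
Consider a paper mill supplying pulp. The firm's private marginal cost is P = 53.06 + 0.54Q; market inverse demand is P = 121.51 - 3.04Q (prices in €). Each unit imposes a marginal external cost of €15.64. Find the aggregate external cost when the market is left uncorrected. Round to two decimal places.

Market equilibrium (private): 53.06 + 0.54Q = 121.51 - 3.04Q → Q_m = 19.1201.
Total external cost = MEC × Q_m = 15.64 × 19.1201 = 299.0384.

€299.04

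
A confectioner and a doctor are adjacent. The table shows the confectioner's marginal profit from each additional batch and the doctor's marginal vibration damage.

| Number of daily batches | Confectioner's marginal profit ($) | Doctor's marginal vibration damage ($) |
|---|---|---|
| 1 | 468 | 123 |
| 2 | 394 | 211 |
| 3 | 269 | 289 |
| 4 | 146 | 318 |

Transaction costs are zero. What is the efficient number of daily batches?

2

Bargaining reaches the level where marginal profit last exceeds marginal vibration damage.
That holds through level 2 (394 ≥ 211) but not at 3 (269 < 289).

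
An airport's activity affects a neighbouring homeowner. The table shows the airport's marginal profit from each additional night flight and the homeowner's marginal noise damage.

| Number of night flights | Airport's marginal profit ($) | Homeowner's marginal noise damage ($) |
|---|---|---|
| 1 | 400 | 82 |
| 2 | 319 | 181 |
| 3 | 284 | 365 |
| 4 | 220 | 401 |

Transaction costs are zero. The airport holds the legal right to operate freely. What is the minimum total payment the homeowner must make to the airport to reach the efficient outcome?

$504

Left alone the airport would choose level 4 (marginal profit stays positive).
Efficient level: k* = 2 (marginal profit ≥ marginal noise damage through 2).
The homeowner must at least cover the airport's forgone profit from cutting 4→2: 284 + 220 = 504.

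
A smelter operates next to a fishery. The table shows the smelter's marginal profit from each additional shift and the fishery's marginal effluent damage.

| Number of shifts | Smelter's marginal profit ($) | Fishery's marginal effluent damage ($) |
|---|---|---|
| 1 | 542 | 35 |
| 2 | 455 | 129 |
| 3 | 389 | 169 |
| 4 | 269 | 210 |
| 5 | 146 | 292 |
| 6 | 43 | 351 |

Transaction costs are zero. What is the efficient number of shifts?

Bargaining reaches the level where marginal profit last exceeds marginal effluent damage.
That holds through level 4 (269 ≥ 210) but not at 5 (146 < 292).

4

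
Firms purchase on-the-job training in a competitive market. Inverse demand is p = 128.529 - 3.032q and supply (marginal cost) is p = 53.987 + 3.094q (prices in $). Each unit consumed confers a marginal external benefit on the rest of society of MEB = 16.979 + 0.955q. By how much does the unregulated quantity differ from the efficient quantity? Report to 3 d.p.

5.531 units

Market equilibrium (private): 53.987 + 3.094q = 128.529 - 3.032q → q_m = 12.1681.
Social marginal benefit = demand + MEB = 145.508 - 2.077q.
Set SMB = MC: 145.508 - 2.077q = 53.987 + 3.094q → q* = 17.6989.
Gap = |12.1681 − 17.6989| = 5.5308.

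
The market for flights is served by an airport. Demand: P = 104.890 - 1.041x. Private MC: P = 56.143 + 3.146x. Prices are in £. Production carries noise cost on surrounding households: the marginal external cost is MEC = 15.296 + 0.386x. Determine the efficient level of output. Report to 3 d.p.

Social marginal cost = private MC + MEC = 71.439 + 3.532x.
Set SMC = demand: 71.439 + 3.532x = 104.890 - 1.041x → x* = 7.3149.

x* = 7.315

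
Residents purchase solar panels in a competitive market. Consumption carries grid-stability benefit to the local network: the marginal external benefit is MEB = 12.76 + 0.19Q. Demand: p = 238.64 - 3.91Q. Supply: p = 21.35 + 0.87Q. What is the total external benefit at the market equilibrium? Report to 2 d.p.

776.36

Market equilibrium (private): 21.35 + 0.87Q = 238.64 - 3.91Q → Q_m = 45.4582.
Total external benefit = ∫₀^{Q_m} (12.76 + 0.19Q) dQ = 12.76×45.4582 + ½×0.19×45.4582² = 776.3592.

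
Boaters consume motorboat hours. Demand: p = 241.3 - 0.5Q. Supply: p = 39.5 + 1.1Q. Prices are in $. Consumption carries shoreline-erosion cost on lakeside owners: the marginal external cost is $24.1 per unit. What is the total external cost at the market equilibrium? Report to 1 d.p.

$3039.6

Market equilibrium (private): 39.5 + 1.1Q = 241.3 - 0.5Q → Q_m = 126.1250.
Total external cost = MEC × Q_m = 24.1 × 126.1250 = 3039.6125.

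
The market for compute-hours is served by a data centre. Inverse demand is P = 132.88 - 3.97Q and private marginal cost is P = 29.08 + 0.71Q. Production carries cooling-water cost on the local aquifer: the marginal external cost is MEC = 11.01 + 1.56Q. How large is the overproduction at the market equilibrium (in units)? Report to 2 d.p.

7.31 units

Market equilibrium (private): 29.08 + 0.71Q = 132.88 - 3.97Q → Q_m = 22.1795.
Social marginal cost = private MC + MEC = 40.09 + 2.27Q.
Set SMC = demand: 40.09 + 2.27Q = 132.88 - 3.97Q → Q* = 14.8702.
Gap = |22.1795 − 14.8702| = 7.3093.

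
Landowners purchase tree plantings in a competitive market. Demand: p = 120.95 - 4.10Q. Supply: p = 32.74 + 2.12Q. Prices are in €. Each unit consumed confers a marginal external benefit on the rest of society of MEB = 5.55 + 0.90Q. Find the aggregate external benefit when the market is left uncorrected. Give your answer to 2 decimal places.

€169.21

Market equilibrium (private): 32.74 + 2.12Q = 120.95 - 4.10Q → Q_m = 14.1817.
Total external benefit = ∫₀^{Q_m} (5.55 + 0.90Q) dQ = 5.55×14.1817 + ½×0.90×14.1817² = 169.2127.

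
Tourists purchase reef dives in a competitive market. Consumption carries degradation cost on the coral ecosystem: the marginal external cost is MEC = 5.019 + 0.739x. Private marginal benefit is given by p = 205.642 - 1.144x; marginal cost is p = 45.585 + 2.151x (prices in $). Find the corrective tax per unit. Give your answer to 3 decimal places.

Social marginal benefit = demand − MEC = 200.623 - 1.883x.
Set SMB = MC: 200.623 - 1.883x = 45.585 + 2.151x → x* = 38.4328.
The Pigouvian tax equals MEC at x*: 5.019 + 0.739×38.4328 = 33.4208.

tax = $33.421 per unit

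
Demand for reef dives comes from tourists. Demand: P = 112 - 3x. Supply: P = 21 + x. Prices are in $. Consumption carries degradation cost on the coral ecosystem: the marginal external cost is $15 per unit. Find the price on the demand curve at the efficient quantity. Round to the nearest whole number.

P = $55

Social marginal benefit = demand − MEC = 97 - 3x.
Set SMB = MC: 97 - 3x = 21 + x → x* = 19.0000.
Consumer price on the demand curve at x*: 112 − 3×19.0000 = 55.0000.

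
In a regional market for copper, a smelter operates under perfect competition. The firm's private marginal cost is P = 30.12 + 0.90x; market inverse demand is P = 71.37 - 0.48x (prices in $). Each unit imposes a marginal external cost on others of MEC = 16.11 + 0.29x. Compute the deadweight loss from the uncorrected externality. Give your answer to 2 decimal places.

DWL = $183.82

Market equilibrium (private): 30.12 + 0.90x = 71.37 - 0.48x → x_m = 29.8913.
Social marginal cost = private MC + MEC = 46.23 + 1.19x.
Set SMC = demand: 46.23 + 1.19x = 71.37 - 0.48x → x* = 15.0539.
The loss is the area between SMC and demand from x* to x_m; with linear curves that's a triangle of height MEC(x_m).
DWL = ½ × 14.8374 × 24.7785 = 183.8243.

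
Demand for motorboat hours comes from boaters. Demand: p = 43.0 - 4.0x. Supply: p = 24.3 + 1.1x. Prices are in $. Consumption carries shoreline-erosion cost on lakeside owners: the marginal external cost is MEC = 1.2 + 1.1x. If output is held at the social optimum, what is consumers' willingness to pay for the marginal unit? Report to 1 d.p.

P = $31.7

Social marginal benefit = demand − MEC = 41.8 - 5.1x.
Set SMB = MC: 41.8 - 5.1x = 24.3 + 1.1x → x* = 2.8226.
Consumer price on the demand curve at x*: 43.0 − 4.0×2.8226 = 31.7096.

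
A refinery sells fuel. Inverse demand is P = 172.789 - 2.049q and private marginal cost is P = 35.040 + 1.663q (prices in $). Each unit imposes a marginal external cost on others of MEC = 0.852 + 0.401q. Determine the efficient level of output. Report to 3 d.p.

q* = 33.284

Social marginal cost = private MC + MEC = 35.892 + 2.064q.
Set SMC = demand: 35.892 + 2.064q = 172.789 - 2.049q → q* = 33.2840.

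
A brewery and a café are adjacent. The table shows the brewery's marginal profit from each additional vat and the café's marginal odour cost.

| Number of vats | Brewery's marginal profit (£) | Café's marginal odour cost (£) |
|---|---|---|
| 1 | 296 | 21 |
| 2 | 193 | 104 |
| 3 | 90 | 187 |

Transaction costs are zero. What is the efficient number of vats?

Bargaining reaches the level where marginal profit last exceeds marginal odour cost.
That holds through level 2 (193 ≥ 104) but not at 3 (90 < 187).

2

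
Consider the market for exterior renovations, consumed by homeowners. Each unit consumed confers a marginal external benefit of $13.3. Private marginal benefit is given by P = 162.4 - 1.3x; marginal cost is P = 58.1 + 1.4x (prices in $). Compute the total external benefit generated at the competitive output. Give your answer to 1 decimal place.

Market equilibrium (private): 58.1 + 1.4x = 162.4 - 1.3x → x_m = 38.6296.
Total external benefit = MEB × x_m = 13.3 × 38.6296 = 513.7737.

$513.8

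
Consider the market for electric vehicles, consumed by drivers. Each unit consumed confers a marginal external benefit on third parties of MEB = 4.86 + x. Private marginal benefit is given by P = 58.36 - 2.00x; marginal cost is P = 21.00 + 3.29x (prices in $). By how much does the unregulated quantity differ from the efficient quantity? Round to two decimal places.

Market equilibrium (private): 21.00 + 3.29x = 58.36 - 2.00x → x_m = 7.0624.
Social marginal benefit = demand + MEB = 63.22 - x.
Set SMB = MC: 63.22 - x = 21.00 + 3.29x → x* = 9.8415.
Gap = |7.0624 − 9.8415| = 2.7791.

2.78 units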